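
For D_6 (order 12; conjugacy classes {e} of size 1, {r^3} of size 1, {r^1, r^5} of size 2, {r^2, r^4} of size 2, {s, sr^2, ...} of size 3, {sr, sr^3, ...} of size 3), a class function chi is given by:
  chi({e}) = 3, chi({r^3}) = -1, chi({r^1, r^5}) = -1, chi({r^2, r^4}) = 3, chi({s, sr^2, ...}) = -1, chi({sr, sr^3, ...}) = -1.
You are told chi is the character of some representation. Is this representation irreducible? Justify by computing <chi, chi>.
Not irreducible (reducible): <chi, chi> = 3 > 1.

Reasoning: <chi, chi> = (1/|G|) sum_C |C| * |chi(C)|^2 = (1/12)[1*|3|^2 + 1*|-1|^2 + 2*|-1|^2 + 2*|3|^2 + 3*|-1|^2 + 3*|-1|^2]
  = (1/12)[(9) + (1) + (2) + (18) + (3) + (3)] = 36/12 = 3.
A character is irreducible iff <chi, chi> = 1, so this representation is reducible.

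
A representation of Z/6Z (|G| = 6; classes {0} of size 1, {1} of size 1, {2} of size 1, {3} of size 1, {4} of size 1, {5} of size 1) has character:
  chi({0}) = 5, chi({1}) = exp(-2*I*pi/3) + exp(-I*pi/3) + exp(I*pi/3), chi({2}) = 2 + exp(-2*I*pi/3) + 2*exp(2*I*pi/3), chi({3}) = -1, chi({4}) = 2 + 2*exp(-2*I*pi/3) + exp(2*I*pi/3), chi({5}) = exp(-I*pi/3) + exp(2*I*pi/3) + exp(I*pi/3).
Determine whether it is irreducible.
Not irreducible (reducible): <chi, chi> = 5 > 1.

Proof sketch: <chi, chi> = (1/|G|) sum_C |C| * |chi(C)|^2 = (1/6)[1*|5|^2 + 1*|exp(-2*I*pi/3) + exp(-I*pi/3) + exp(I*pi/3)|^2 + 1*|2 + exp(-2*I*pi/3) + 2*exp(2*I*pi/3)|^2 + 1*|-1|^2 + 1*|2 + 2*exp(-2*I*pi/3) + exp(2*I*pi/3)|^2 + 1*|exp(-I*pi/3) + exp(2*I*pi/3) + exp(I*pi/3)|^2]
  = (1/6)[(25) + (1) + (1) + (1) + (1) + (1)] = 30/6 = 5.
(Exp terms are combined using exp(i*s)*conj(exp(i*t)) = exp(i*(s-t)), and sums of them are collapsed using the identity that for every m > 1 the m distinct m-th roots of unity sum to 0, e.g. 1 + exp(2*I*pi/3) + exp(-2*I*pi/3) = 0.)
A character is irreducible iff <chi, chi> = 1, so this representation is reducible.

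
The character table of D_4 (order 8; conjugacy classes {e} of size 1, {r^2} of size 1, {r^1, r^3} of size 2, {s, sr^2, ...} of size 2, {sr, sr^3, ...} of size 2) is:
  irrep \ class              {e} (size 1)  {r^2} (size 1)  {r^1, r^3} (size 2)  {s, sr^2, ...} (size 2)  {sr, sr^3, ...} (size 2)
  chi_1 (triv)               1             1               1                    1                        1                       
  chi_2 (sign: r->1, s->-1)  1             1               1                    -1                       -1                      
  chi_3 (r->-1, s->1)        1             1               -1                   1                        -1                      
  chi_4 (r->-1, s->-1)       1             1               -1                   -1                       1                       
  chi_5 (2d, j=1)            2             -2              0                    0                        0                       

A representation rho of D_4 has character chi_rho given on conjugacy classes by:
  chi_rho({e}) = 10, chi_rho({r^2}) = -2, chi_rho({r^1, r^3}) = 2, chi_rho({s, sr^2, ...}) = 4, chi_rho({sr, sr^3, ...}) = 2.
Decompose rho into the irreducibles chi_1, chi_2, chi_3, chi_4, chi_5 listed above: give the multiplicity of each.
Multiplicities: chi_1: 3, chi_2: 0, chi_3: 1, chi_4: 0, chi_5: 3.

Explanation: Use <chi_rho, chi> = (1/|G|) sum_C |C| * chi_rho(C) * conj(chi(C)) with |G| = 8 for each irreducible chi in the table:
  <chi_rho, chi_1> = (1/8)[1*(10)*conj(1) + 1*(-2)*conj(1) + 2*(2)*conj(1) + 2*(4)*conj(1) + 2*(2)*conj(1)]
      = (1/8)[(10) + (-2) + (4) + (8) + (4)] = 24/8 = 3
  <chi_rho, chi_2> = (1/8)[1*(10)*conj(1) + 1*(-2)*conj(1) + 2*(2)*conj(1) + 2*(4)*conj(-1) + 2*(2)*conj(-1)]
      = (1/8)[(10) + (-2) + (4) + (-8) + (-4)] = 0/8 = 0
  <chi_rho, chi_3> = (1/8)[1*(10)*conj(1) + 1*(-2)*conj(1) + 2*(2)*conj(-1) + 2*(4)*conj(1) + 2*(2)*conj(-1)]
      = (1/8)[(10) + (-2) + (-4) + (8) + (-4)] = 8/8 = 1
  <chi_rho, chi_4> = (1/8)[1*(10)*conj(1) + 1*(-2)*conj(1) + 2*(2)*conj(-1) + 2*(4)*conj(-1) + 2*(2)*conj(1)]
      = (1/8)[(10) + (-2) + (-4) + (-8) + (4)] = 0/8 = 0
  <chi_rho, chi_5> = (1/8)[1*(10)*conj(2) + 1*(-2)*conj(-2) + 2*(2)*conj(0) + 2*(4)*conj(0) + 2*(2)*conj(0)]
      = (1/8)[(20) + (4) + (0) + (0) + (0)] = 24/8 = 3
Dimension check: dim(rho) = sum (mult * dim) = 3*1 + 0*1 + 1*1 + 0*1 + 3*2 = 10 = chi_rho(e) = 10.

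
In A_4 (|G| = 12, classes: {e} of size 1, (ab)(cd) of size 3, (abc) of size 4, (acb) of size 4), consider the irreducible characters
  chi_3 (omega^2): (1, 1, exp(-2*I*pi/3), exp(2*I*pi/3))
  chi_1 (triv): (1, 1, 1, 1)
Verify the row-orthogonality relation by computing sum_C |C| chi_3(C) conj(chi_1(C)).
Sum = 0; so <chi_3, chi_1> = 0 (distinct irreducibles are orthogonal).

Why: Compute term by term over conjugacy classes (|C| * chi_3(C) * conj(chi_1(C))):
  1*(1)*conj(1) + 3*(1)*conj(1) + 4*(exp(-2*I*pi/3))*conj(1) + 4*(exp(2*I*pi/3))*conj(1)
  = (1) + (3) + (4*exp(-2*I*pi/3)) + (4*exp(2*I*pi/3))
  = 0.
(Exp terms are combined using exp(i*s)*conj(exp(i*t)) = exp(i*(s-t)), and sums of them are collapsed using the identity that for every m > 1 the m distinct m-th roots of unity sum to 0, e.g. 1 + exp(2*I*pi/3) + exp(-2*I*pi/3) = 0.)
Dividing by |G| = 12 gives 0/12 = 0, matching the row-orthogonality relation <chi_3, chi_1> = [chi_3 = chi_1].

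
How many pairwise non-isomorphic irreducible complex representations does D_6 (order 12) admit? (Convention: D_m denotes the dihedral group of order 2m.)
6

Details: The number of irreducible complex representations of a finite group equals its number of conjugacy classes. D_6 has 6 conjugacy classes (n/2 + 3 for n even), so D_6 (order 12) has exactly 6 irreducible complex representations.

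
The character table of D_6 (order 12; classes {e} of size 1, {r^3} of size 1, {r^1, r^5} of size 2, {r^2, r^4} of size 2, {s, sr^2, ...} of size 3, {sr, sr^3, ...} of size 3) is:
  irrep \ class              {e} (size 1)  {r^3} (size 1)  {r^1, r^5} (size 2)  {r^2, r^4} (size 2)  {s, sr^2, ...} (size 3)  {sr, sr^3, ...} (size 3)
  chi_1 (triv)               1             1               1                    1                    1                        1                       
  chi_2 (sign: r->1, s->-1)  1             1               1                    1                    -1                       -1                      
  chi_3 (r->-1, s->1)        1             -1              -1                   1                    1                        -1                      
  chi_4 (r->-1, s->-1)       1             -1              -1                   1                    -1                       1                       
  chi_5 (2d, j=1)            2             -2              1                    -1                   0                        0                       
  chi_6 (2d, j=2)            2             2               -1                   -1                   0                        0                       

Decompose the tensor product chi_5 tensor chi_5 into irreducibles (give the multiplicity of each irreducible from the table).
chi_5 tensor chi_5 = chi_1 + chi_2 + chi_6 (all other irreducibles have multiplicity 0).

Justification: The character of a tensor product is the pointwise product (chi_5 * chi_5)(C) = chi_5(C) * chi_5(C):
  {e}: (2)*(2), {r^3}: (-2)*(-2), {r^1, r^5}: (1)*(1), {r^2, r^4}: (-1)*(-1), {s, sr^2, ...}: (0)*(0), {sr, sr^3, ...}: (0)*(0)
so (chi_5 * chi_5) takes values
  {e} -> 4, {r^3} -> 4, {r^1, r^5} -> 1, {r^2, r^4} -> 1, {s, sr^2, ...} -> 0, {sr, sr^3, ...} -> 0.
Now take the inner product of this character with each irreducible chi from the table, <chi_5*chi_5, chi> = (1/12) sum_C |C| (chi_5*chi_5)(C) conj(chi(C)):
  <chi_5*chi_5, chi_1> = (1/12)[1*(4)*conj(1) + 1*(4)*conj(1) + 2*(1)*conj(1) + 2*(1)*conj(1) + 3*(0)*conj(1) + 3*(0)*conj(1)]
      = (1/12)[(4) + (4) + (2) + (2) + (0) + (0)] = 12/12 = 1
  <chi_5*chi_5, chi_2> = (1/12)[1*(4)*conj(1) + 1*(4)*conj(1) + 2*(1)*conj(1) + 2*(1)*conj(1) + 3*(0)*conj(-1) + 3*(0)*conj(-1)]
      = (1/12)[(4) + (4) + (2) + (2) + (0) + (0)] = 12/12 = 1
  <chi_5*chi_5, chi_3> = (1/12)[1*(4)*conj(1) + 1*(4)*conj(-1) + 2*(1)*conj(-1) + 2*(1)*conj(1) + 3*(0)*conj(1) + 3*(0)*conj(-1)]
      = (1/12)[(4) + (-4) + (-2) + (2) + (0) + (0)] = 0/12 = 0
  <chi_5*chi_5, chi_4> = (1/12)[1*(4)*conj(1) + 1*(4)*conj(-1) + 2*(1)*conj(-1) + 2*(1)*conj(1) + 3*(0)*conj(-1) + 3*(0)*conj(1)]
      = (1/12)[(4) + (-4) + (-2) + (2) + (0) + (0)] = 0/12 = 0
  <chi_5*chi_5, chi_5> = (1/12)[1*(4)*conj(2) + 1*(4)*conj(-2) + 2*(1)*conj(1) + 2*(1)*conj(-1) + 3*(0)*conj(0) + 3*(0)*conj(0)]
      = (1/12)[(8) + (-8) + (2) + (-2) + (0) + (0)] = 0/12 = 0
  <chi_5*chi_5, chi_6> = (1/12)[1*(4)*conj(2) + 1*(4)*conj(2) + 2*(1)*conj(-1) + 2*(1)*conj(-1) + 3*(0)*conj(0) + 3*(0)*conj(0)]
      = (1/12)[(8) + (8) + (-2) + (-2) + (0) + (0)] = 12/12 = 1
Hence the multiplicities are chi_1: 1, chi_2: 1, chi_6: 1. Dimension check: dim(chi_5)*dim(chi_5) = 2*2 = 4 and sum (mult * dim) = 1*1 + 1*1 + 1*2 = 4.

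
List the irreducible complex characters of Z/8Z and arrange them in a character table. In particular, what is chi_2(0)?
Character table of Z/8Z (irreps indexed chi_0,...,chi_7 with chi_k(m) = zeta_8^(k*m), zeta_8 = exp(2*pi*i/8)):
  irrep \ class  {0} (size 1)  {1} (size 1)    {2} (size 1)  {3} (size 1)    {4} (size 1)  {5} (size 1)    {6} (size 1)  {7} (size 1)  
  chi_0          1             1               1             1               1             1               1             1             
  chi_1          1             exp(I*pi/4)     I             exp(3*I*pi/4)   -1            exp(-3*I*pi/4)  -I            exp(-I*pi/4)  
  chi_2          1             I               -1            -I              1             I               -1            -I            
  chi_3          1             exp(3*I*pi/4)   -I            exp(I*pi/4)     -1            exp(-I*pi/4)    I             exp(-3*I*pi/4)
  chi_4          1             -1              1             -1              1             -1              1             -1            
  chi_5          1             exp(-3*I*pi/4)  I             exp(-I*pi/4)    -1            exp(I*pi/4)     -I            exp(3*I*pi/4) 
  chi_6          1             -I              -1            I               1             -I              -1            I             
  chi_7          1             exp(-I*pi/4)    -I            exp(-3*I*pi/4)  -1            exp(3*I*pi/4)   I             exp(I*pi/4)   

Spot check: chi_2(0) = zeta_8^(2*0) = zeta_8^0 = 1.

Reasoning: Z/8Z is abelian, so all 8 irreducible complex representations are 1-dimensional. They are given by chi_k(m) = zeta_8^(k*m) for k = 0,...,7. Row orthogonality: sum_m chi_k(m) conj(chi_l(m)) = 8 * [k = l].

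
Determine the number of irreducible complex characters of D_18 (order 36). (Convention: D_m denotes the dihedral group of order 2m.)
12

Details: The number of irreducible complex representations of a finite group equals its number of conjugacy classes. D_18 has 12 conjugacy classes (n/2 + 3 for n even), so D_18 (order 36) has exactly 12 irreducible complex representations.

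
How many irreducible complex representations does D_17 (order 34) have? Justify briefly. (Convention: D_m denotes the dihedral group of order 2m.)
10

Proof sketch: The number of irreducible complex representations of a finite group equals its number of conjugacy classes. D_17 has 10 conjugacy classes ((n+3)/2 for n odd), so D_17 (order 34) has exactly 10 irreducible complex representations.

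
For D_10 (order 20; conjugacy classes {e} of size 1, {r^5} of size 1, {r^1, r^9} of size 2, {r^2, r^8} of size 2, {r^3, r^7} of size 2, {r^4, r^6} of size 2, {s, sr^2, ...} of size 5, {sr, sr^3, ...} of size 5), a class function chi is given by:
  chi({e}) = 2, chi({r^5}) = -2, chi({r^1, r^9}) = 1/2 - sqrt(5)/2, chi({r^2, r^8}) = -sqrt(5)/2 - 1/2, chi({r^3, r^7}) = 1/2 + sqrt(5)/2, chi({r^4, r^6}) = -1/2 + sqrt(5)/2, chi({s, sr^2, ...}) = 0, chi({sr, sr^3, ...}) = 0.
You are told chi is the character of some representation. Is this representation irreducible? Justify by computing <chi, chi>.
Irreducible: <chi, chi> = 1.

Justification: <chi, chi> = (1/|G|) sum_C |C| * |chi(C)|^2 = (1/20)[1*|2|^2 + 1*|-2|^2 + 2*|1/2 - sqrt(5)/2|^2 + 2*|-sqrt(5)/2 - 1/2|^2 + 2*|1/2 + sqrt(5)/2|^2 + 2*|-1/2 + sqrt(5)/2|^2 + 5*|0|^2 + 5*|0|^2]
  = (1/20)[(4) + (4) + (3 - sqrt(5)) + (sqrt(5) + 3) + (sqrt(5) + 3) + (3 - sqrt(5)) + (0) + (0)] = 20/20 = 1.
A character is irreducible iff <chi, chi> = 1, so this representation is irreducible.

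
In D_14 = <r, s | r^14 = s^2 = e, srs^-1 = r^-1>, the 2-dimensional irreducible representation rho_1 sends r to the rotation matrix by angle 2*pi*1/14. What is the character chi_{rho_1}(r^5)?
chi_{rho_1}(r^5) = 2*cos(2*pi*1*5/14) = -2*cos(2*pi/7)

Argument: rho_1(r^5) is rotation by angle 2*pi*1*5/14, whose trace is 2*cos(2*pi*1*5/14) = -2*cos(2*pi/7).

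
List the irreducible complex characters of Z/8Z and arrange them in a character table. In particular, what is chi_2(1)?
Character table of Z/8Z (irreps indexed chi_0,...,chi_7 with chi_k(m) = zeta_8^(k*m), zeta_8 = exp(2*pi*i/8)):
  irrep \ class  {0} (size 1)  {1} (size 1)    {2} (size 1)  {3} (size 1)    {4} (size 1)  {5} (size 1)    {6} (size 1)  {7} (size 1)  
  chi_0          1             1               1             1               1             1               1             1             
  chi_1          1             exp(I*pi/4)     I             exp(3*I*pi/4)   -1            exp(-3*I*pi/4)  -I            exp(-I*pi/4)  
  chi_2          1             I               -1            -I              1             I               -1            -I            
  chi_3          1             exp(3*I*pi/4)   -I            exp(I*pi/4)     -1            exp(-I*pi/4)    I             exp(-3*I*pi/4)
  chi_4          1             -1              1             -1              1             -1              1             -1            
  chi_5          1             exp(-3*I*pi/4)  I             exp(-I*pi/4)    -1            exp(I*pi/4)     -I            exp(3*I*pi/4) 
  chi_6          1             -I              -1            I               1             -I              -1            I             
  chi_7          1             exp(-I*pi/4)    -I            exp(-3*I*pi/4)  -1            exp(3*I*pi/4)   I             exp(I*pi/4)   

Spot check: chi_2(1) = zeta_8^(2*1) = zeta_8^2 = I.

Explanation: Z/8Z is abelian, so all 8 irreducible complex representations are 1-dimensional. They are given by chi_k(m) = zeta_8^(k*m) for k = 0,...,7. Row orthogonality: sum_m chi_k(m) conj(chi_l(m)) = 8 * [k = l].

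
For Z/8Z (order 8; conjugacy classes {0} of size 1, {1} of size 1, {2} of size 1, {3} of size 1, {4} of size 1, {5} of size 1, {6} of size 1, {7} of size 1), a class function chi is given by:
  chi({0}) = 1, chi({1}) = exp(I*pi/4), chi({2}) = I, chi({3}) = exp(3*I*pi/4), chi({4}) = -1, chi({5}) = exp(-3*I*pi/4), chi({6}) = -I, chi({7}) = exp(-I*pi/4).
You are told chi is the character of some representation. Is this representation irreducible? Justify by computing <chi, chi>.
Irreducible: <chi, chi> = 1.

Argument: <chi, chi> = (1/|G|) sum_C |C| * |chi(C)|^2 = (1/8)[1*|1|^2 + 1*|exp(I*pi/4)|^2 + 1*|I|^2 + 1*|exp(3*I*pi/4)|^2 + 1*|-1|^2 + 1*|exp(-3*I*pi/4)|^2 + 1*|-I|^2 + 1*|exp(-I*pi/4)|^2]
  = (1/8)[(1) + (1) + (1) + (1) + (1) + (1) + (1) + (1)] = 8/8 = 1.
(Exp terms are combined using exp(i*s)*conj(exp(i*t)) = exp(i*(s-t)), and sums of them are collapsed using the identity that for every m > 1 the m distinct m-th roots of unity sum to 0, e.g. 1 + exp(2*I*pi/3) + exp(-2*I*pi/3) = 0.)
A character is irreducible iff <chi, chi> = 1, so this representation is irreducible.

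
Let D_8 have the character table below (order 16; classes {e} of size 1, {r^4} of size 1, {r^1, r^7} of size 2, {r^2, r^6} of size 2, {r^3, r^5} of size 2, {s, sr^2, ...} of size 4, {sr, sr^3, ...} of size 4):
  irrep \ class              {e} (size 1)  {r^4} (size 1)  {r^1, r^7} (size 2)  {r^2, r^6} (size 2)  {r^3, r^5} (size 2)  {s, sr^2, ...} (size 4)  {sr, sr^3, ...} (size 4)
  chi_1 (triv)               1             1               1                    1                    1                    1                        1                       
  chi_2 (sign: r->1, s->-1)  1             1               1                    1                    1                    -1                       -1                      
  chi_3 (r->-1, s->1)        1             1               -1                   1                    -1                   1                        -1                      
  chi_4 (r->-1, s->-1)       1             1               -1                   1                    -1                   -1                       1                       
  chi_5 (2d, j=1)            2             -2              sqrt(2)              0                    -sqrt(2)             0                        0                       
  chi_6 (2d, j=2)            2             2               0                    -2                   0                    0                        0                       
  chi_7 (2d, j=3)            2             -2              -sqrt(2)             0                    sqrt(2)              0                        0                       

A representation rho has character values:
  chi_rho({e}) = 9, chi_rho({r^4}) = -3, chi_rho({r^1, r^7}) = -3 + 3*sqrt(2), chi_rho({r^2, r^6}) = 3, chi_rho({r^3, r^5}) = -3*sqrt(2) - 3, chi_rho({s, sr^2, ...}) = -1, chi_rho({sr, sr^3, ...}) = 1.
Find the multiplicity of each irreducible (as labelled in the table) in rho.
Multiplicities: chi_1: 0, chi_2: 0, chi_3: 1, chi_4: 2, chi_5: 3, chi_6: 0, chi_7: 0.

Reasoning: Use <chi_rho, chi> = (1/|G|) sum_C |C| * chi_rho(C) * conj(chi(C)) with |G| = 16 for each irreducible chi in the table:
  <chi_rho, chi_1> = (1/16)[1*(9)*conj(1) + 1*(-3)*conj(1) + 2*(-3 + 3*sqrt(2))*conj(1) + 2*(3)*conj(1) + 2*(-3*sqrt(2) - 3)*conj(1) + 4*(-1)*conj(1) + 4*(1)*conj(1)]
      = (1/16)[(9) + (-3) + (-6 + 6*sqrt(2)) + (6) + (-6*sqrt(2) - 6) + (-4) + (4)] = 0/16 = 0
  <chi_rho, chi_2> = (1/16)[1*(9)*conj(1) + 1*(-3)*conj(1) + 2*(-3 + 3*sqrt(2))*conj(1) + 2*(3)*conj(1) + 2*(-3*sqrt(2) - 3)*conj(1) + 4*(-1)*conj(-1) + 4*(1)*conj(-1)]
      = (1/16)[(9) + (-3) + (-6 + 6*sqrt(2)) + (6) + (-6*sqrt(2) - 6) + (4) + (-4)] = 0/16 = 0
  <chi_rho, chi_3> = (1/16)[1*(9)*conj(1) + 1*(-3)*conj(1) + 2*(-3 + 3*sqrt(2))*conj(-1) + 2*(3)*conj(1) + 2*(-3*sqrt(2) - 3)*conj(-1) + 4*(-1)*conj(1) + 4*(1)*conj(-1)]
      = (1/16)[(9) + (-3) + (6 - 6*sqrt(2)) + (6) + (6 + 6*sqrt(2)) + (-4) + (-4)] = 16/16 = 1
  <chi_rho, chi_4> = (1/16)[1*(9)*conj(1) + 1*(-3)*conj(1) + 2*(-3 + 3*sqrt(2))*conj(-1) + 2*(3)*conj(1) + 2*(-3*sqrt(2) - 3)*conj(-1) + 4*(-1)*conj(-1) + 4*(1)*conj(1)]
      = (1/16)[(9) + (-3) + (6 - 6*sqrt(2)) + (6) + (6 + 6*sqrt(2)) + (4) + (4)] = 32/16 = 2
  <chi_rho, chi_5> = (1/16)[1*(9)*conj(2) + 1*(-3)*conj(-2) + 2*(-3 + 3*sqrt(2))*conj(sqrt(2)) + 2*(3)*conj(0) + 2*(-3*sqrt(2) - 3)*conj(-sqrt(2)) + 4*(-1)*conj(0) + 4*(1)*conj(0)]
      = (1/16)[(18) + (6) + (12 - 6*sqrt(2)) + (0) + (6*sqrt(2) + 12) + (0) + (0)] = 48/16 = 3
  <chi_rho, chi_6> = (1/16)[1*(9)*conj(2) + 1*(-3)*conj(2) + 2*(-3 + 3*sqrt(2))*conj(0) + 2*(3)*conj(-2) + 2*(-3*sqrt(2) - 3)*conj(0) + 4*(-1)*conj(0) + 4*(1)*conj(0)]
      = (1/16)[(18) + (-6) + (0) + (-12) + (0) + (0) + (0)] = 0/16 = 0
  <chi_rho, chi_7> = (1/16)[1*(9)*conj(2) + 1*(-3)*conj(-2) + 2*(-3 + 3*sqrt(2))*conj(-sqrt(2)) + 2*(3)*conj(0) + 2*(-3*sqrt(2) - 3)*conj(sqrt(2)) + 4*(-1)*conj(0) + 4*(1)*conj(0)]
      = (1/16)[(18) + (6) + (-12 + 6*sqrt(2)) + (0) + (-12 - 6*sqrt(2)) + (0) + (0)] = 0/16 = 0
Dimension check: dim(rho) = sum (mult * dim) = 0*1 + 0*1 + 1*1 + 2*1 + 3*2 + 0*2 + 0*2 = 9 = chi_rho(e) = 9.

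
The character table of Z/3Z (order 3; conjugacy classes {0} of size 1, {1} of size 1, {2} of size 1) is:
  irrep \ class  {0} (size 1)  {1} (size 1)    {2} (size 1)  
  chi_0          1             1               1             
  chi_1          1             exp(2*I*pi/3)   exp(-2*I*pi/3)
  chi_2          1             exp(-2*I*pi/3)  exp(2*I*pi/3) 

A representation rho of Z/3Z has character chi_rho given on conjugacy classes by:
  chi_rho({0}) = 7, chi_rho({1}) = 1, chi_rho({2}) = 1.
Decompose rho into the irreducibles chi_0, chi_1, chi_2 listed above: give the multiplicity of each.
Multiplicities: chi_0: 3, chi_1: 2, chi_2: 2.

Justification: Use <chi_rho, chi> = (1/|G|) sum_C |C| * chi_rho(C) * conj(chi(C)) with |G| = 3 for each irreducible chi in the table:
  <chi_rho, chi_0> = (1/3)[1*(7)*conj(1) + 1*(1)*conj(1) + 1*(1)*conj(1)]
      = (1/3)[(7) + (1) + (1)] = 9/3 = 3
  <chi_rho, chi_1> = (1/3)[1*(7)*conj(1) + 1*(1)*conj(exp(2*I*pi/3)) + 1*(1)*conj(exp(-2*I*pi/3))]
      = (1/3)[(7) + (2 + 3*exp(-2*I*pi/3) + 2*exp(2*I*pi/3)) + (2 + 2*exp(-2*I*pi/3) + 3*exp(2*I*pi/3))] = 6/3 = 2
  <chi_rho, chi_2> = (1/3)[1*(7)*conj(1) + 1*(1)*conj(exp(-2*I*pi/3)) + 1*(1)*conj(exp(2*I*pi/3))]
      = (1/3)[(7) + (2 + 2*exp(-2*I*pi/3) + 3*exp(2*I*pi/3)) + (2 + 3*exp(-2*I*pi/3) + 2*exp(2*I*pi/3))] = 6/3 = 2
(Exp terms are combined using exp(i*s)*conj(exp(i*t)) = exp(i*(s-t)), and sums of them are collapsed using the identity that for every m > 1 the m distinct m-th roots of unity sum to 0, e.g. 1 + exp(2*I*pi/3) + exp(-2*I*pi/3) = 0.)
Dimension check: dim(rho) = sum (mult * dim) = 3*1 + 2*1 + 2*1 = 7 = chi_rho(e) = 7.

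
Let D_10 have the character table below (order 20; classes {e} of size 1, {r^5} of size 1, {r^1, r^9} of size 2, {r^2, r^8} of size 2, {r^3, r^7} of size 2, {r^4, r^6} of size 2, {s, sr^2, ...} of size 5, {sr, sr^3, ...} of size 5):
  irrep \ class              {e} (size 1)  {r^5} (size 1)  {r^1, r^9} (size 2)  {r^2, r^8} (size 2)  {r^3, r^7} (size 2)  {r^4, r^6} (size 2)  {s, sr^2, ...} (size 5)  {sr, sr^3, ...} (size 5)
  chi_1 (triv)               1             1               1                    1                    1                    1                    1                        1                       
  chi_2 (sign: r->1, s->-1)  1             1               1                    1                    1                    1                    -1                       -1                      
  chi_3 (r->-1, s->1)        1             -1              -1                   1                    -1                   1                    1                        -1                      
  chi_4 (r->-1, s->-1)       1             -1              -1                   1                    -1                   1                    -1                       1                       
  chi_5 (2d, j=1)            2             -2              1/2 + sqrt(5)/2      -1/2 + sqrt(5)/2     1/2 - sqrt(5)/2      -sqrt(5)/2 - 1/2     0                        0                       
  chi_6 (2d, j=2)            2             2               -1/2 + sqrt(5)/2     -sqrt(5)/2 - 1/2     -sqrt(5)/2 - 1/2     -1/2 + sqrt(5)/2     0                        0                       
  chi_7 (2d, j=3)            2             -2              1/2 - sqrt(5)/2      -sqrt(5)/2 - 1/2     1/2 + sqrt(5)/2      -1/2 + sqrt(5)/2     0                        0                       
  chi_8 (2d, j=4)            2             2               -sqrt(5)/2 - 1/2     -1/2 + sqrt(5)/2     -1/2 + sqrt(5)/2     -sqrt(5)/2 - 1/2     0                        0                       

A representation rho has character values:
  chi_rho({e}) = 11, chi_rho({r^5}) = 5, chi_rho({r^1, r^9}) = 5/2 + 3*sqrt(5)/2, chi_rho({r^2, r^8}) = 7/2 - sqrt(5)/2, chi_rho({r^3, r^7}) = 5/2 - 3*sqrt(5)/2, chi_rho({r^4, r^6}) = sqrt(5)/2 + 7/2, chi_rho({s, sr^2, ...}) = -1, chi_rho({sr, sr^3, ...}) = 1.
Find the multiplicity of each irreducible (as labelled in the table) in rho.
Multiplicities: chi_1: 2, chi_2: 2, chi_3: 0, chi_4: 1, chi_5: 1, chi_6: 2, chi_7: 0, chi_8: 0.

Details: Use <chi_rho, chi> = (1/|G|) sum_C |C| * chi_rho(C) * conj(chi(C)) with |G| = 20 for each irreducible chi in the table:
  <chi_rho, chi_1> = (1/20)[1*(11)*conj(1) + 1*(5)*conj(1) + 2*(5/2 + 3*sqrt(5)/2)*conj(1) + 2*(7/2 - sqrt(5)/2)*conj(1) + 2*(5/2 - 3*sqrt(5)/2)*conj(1) + 2*(sqrt(5)/2 + 7/2)*conj(1) + 5*(-1)*conj(1) + 5*(1)*conj(1)]
      = (1/20)[(11) + (5) + (5 + 3*sqrt(5)) + (7 - sqrt(5)) + (5 - 3*sqrt(5)) + (sqrt(5) + 7) + (-5) + (5)] = 40/20 = 2
  <chi_rho, chi_2> = (1/20)[1*(11)*conj(1) + 1*(5)*conj(1) + 2*(5/2 + 3*sqrt(5)/2)*conj(1) + 2*(7/2 - sqrt(5)/2)*conj(1) + 2*(5/2 - 3*sqrt(5)/2)*conj(1) + 2*(sqrt(5)/2 + 7/2)*conj(1) + 5*(-1)*conj(-1) + 5*(1)*conj(-1)]
      = (1/20)[(11) + (5) + (5 + 3*sqrt(5)) + (7 - sqrt(5)) + (5 - 3*sqrt(5)) + (sqrt(5) + 7) + (5) + (-5)] = 40/20 = 2
  <chi_rho, chi_3> = (1/20)[1*(11)*conj(1) + 1*(5)*conj(-1) + 2*(5/2 + 3*sqrt(5)/2)*conj(-1) + 2*(7/2 - sqrt(5)/2)*conj(1) + 2*(5/2 - 3*sqrt(5)/2)*conj(-1) + 2*(sqrt(5)/2 + 7/2)*conj(1) + 5*(-1)*conj(1) + 5*(1)*conj(-1)]
      = (1/20)[(11) + (-5) + (-3*sqrt(5) - 5) + (7 - sqrt(5)) + (-5 + 3*sqrt(5)) + (sqrt(5) + 7) + (-5) + (-5)] = 0/20 = 0
  <chi_rho, chi_4> = (1/20)[1*(11)*conj(1) + 1*(5)*conj(-1) + 2*(5/2 + 3*sqrt(5)/2)*conj(-1) + 2*(7/2 - sqrt(5)/2)*conj(1) + 2*(5/2 - 3*sqrt(5)/2)*conj(-1) + 2*(sqrt(5)/2 + 7/2)*conj(1) + 5*(-1)*conj(-1) + 5*(1)*conj(1)]
      = (1/20)[(11) + (-5) + (-3*sqrt(5) - 5) + (7 - sqrt(5)) + (-5 + 3*sqrt(5)) + (sqrt(5) + 7) + (5) + (5)] = 20/20 = 1
  <chi_rho, chi_5> = (1/20)[1*(11)*conj(2) + 1*(5)*conj(-2) + 2*(5/2 + 3*sqrt(5)/2)*conj(1/2 + sqrt(5)/2) + 2*(7/2 - sqrt(5)/2)*conj(-1/2 + sqrt(5)/2) + 2*(5/2 - 3*sqrt(5)/2)*conj(1/2 - sqrt(5)/2) + 2*(sqrt(5)/2 + 7/2)*conj(-sqrt(5)/2 - 1/2) + 5*(-1)*conj(0) + 5*(1)*conj(0)]
      = (1/20)[(22) + (-10) + (4*sqrt(5) + 10) + (-6 + 4*sqrt(5)) + (10 - 4*sqrt(5)) + (-4*sqrt(5) - 6) + (0) + (0)] = 20/20 = 1
  <chi_rho, chi_6> = (1/20)[1*(11)*conj(2) + 1*(5)*conj(2) + 2*(5/2 + 3*sqrt(5)/2)*conj(-1/2 + sqrt(5)/2) + 2*(7/2 - sqrt(5)/2)*conj(-sqrt(5)/2 - 1/2) + 2*(5/2 - 3*sqrt(5)/2)*conj(-sqrt(5)/2 - 1/2) + 2*(sqrt(5)/2 + 7/2)*conj(-1/2 + sqrt(5)/2) + 5*(-1)*conj(0) + 5*(1)*conj(0)]
      = (1/20)[(22) + (10) + (sqrt(5) + 5) + (-3*sqrt(5) - 1) + (5 - sqrt(5)) + (-1 + 3*sqrt(5)) + (0) + (0)] = 40/20 = 2
  <chi_rho, chi_7> = (1/20)[1*(11)*conj(2) + 1*(5)*conj(-2) + 2*(5/2 + 3*sqrt(5)/2)*conj(1/2 - sqrt(5)/2) + 2*(7/2 - sqrt(5)/2)*conj(-sqrt(5)/2 - 1/2) + 2*(5/2 - 3*sqrt(5)/2)*conj(1/2 + sqrt(5)/2) + 2*(sqrt(5)/2 + 7/2)*conj(-1/2 + sqrt(5)/2) + 5*(-1)*conj(0) + 5*(1)*conj(0)]
      = (1/20)[(22) + (-10) + (-5 - sqrt(5)) + (-3*sqrt(5) - 1) + (-5 + sqrt(5)) + (-1 + 3*sqrt(5)) + (0) + (0)] = 0/20 = 0
  <chi_rho, chi_8> = (1/20)[1*(11)*conj(2) + 1*(5)*conj(2) + 2*(5/2 + 3*sqrt(5)/2)*conj(-sqrt(5)/2 - 1/2) + 2*(7/2 - sqrt(5)/2)*conj(-1/2 + sqrt(5)/2) + 2*(5/2 - 3*sqrt(5)/2)*conj(-1/2 + sqrt(5)/2) + 2*(sqrt(5)/2 + 7/2)*conj(-sqrt(5)/2 - 1/2) + 5*(-1)*conj(0) + 5*(1)*conj(0)]
      = (1/20)[(22) + (10) + (-10 - 4*sqrt(5)) + (-6 + 4*sqrt(5)) + (-10 + 4*sqrt(5)) + (-4*sqrt(5) - 6) + (0) + (0)] = 0/20 = 0
Dimension check: dim(rho) = sum (mult * dim) = 2*1 + 2*1 + 0*1 + 1*1 + 1*2 + 2*2 + 0*2 + 0*2 = 11 = chi_rho(e) = 11.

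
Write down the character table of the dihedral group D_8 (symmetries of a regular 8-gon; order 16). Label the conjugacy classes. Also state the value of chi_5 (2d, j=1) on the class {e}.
Conjugacy classes: {e} of size 1, {r^4} of size 1, {r^1, r^7} of size 2, {r^2, r^6} of size 2, {r^3, r^5} of size 2, {s, sr^2, ...} of size 4, {sr, sr^3, ...} of size 4.
Character table:
  irrep \ class              {e} (size 1)  {r^4} (size 1)  {r^1, r^7} (size 2)  {r^2, r^6} (size 2)  {r^3, r^5} (size 2)  {s, sr^2, ...} (size 4)  {sr, sr^3, ...} (size 4)
  chi_1 (triv)               1             1               1                    1                    1                    1                        1                       
  chi_2 (sign: r->1, s->-1)  1             1               1                    1                    1                    -1                       -1                      
  chi_3 (r->-1, s->1)        1             1               -1                   1                    -1                   1                        -1                      
  chi_4 (r->-1, s->-1)       1             1               -1                   1                    -1                   -1                       1                       
  chi_5 (2d, j=1)            2             -2              sqrt(2)              0                    -sqrt(2)             0                        0                       
  chi_6 (2d, j=2)            2             2               0                    -2                   0                    0                        0                       
  chi_7 (2d, j=3)            2             -2              -sqrt(2)             0                    sqrt(2)              0                        0                       

Spot check: chi_5 (2d, j=1) on {e} = 2.

Justification: D_8 has order 2*8 = 16 with 7 conjugacy classes, hence 7 irreducibles. Sum of squared dims 1 + 1 + 1 + 1 + 4 + 4 + 4 = 16 = |G|. Linear characters come from the abelianisation; the 2-dimensional irreps have character r^k -> 2*cos(2*pi*j*k/8), reflections -> 0.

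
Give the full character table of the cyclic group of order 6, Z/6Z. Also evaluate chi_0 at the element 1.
Character table of Z/6Z (irreps indexed chi_0,...,chi_5 with chi_k(m) = zeta_6^(k*m), zeta_6 = exp(2*pi*i/6)):
  irrep \ class  {0} (size 1)  {1} (size 1)    {2} (size 1)    {3} (size 1)  {4} (size 1)    {5} (size 1)  
  chi_0          1             1               1               1             1               1             
  chi_1          1             exp(I*pi/3)     exp(2*I*pi/3)   -1            exp(-2*I*pi/3)  exp(-I*pi/3)  
  chi_2          1             exp(2*I*pi/3)   exp(-2*I*pi/3)  1             exp(2*I*pi/3)   exp(-2*I*pi/3)
  chi_3          1             -1              1               -1            1               -1            
  chi_4          1             exp(-2*I*pi/3)  exp(2*I*pi/3)   1             exp(-2*I*pi/3)  exp(2*I*pi/3) 
  chi_5          1             exp(-I*pi/3)    exp(-2*I*pi/3)  -1            exp(2*I*pi/3)   exp(I*pi/3)   

Spot check: chi_0(1) = zeta_6^(0*1) = zeta_6^0 = 1.

Proof sketch: Z/6Z is abelian, so all 6 irreducible complex representations are 1-dimensional. They are given by chi_k(m) = zeta_6^(k*m) for k = 0,...,5. Row orthogonality: sum_m chi_k(m) conj(chi_l(m)) = 6 * [k = l].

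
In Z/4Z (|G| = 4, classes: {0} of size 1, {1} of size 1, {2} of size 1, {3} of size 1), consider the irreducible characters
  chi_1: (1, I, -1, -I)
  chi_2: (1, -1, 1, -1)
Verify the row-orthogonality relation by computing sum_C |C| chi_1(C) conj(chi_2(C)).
Sum = 0; so <chi_1, chi_2> = 0 (distinct irreducibles are orthogonal).

Argument: Compute term by term over conjugacy classes (|C| * chi_1(C) * conj(chi_2(C))):
  1*(1)*conj(1) + 1*(I)*conj(-1) + 1*(-1)*conj(1) + 1*(-I)*conj(-1)
  = (1) + (-I) + (-1) + (I)
  = 0.
(Exp terms are combined using exp(i*s)*conj(exp(i*t)) = exp(i*(s-t)), and sums of them are collapsed using the identity that for every m > 1 the m distinct m-th roots of unity sum to 0, e.g. 1 + exp(2*I*pi/3) + exp(-2*I*pi/3) = 0.)
Dividing by |G| = 4 gives 0/4 = 0, matching the row-orthogonality relation <chi_1, chi_2> = [chi_1 = chi_2].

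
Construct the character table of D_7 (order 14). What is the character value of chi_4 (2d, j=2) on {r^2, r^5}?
Conjugacy classes: {e} of size 1, {r^1, r^6} of size 2, {r^2, r^5} of size 2, {r^3, r^4} of size 2, {s, sr, ..., sr^6} of size 7.
Character table:
  irrep \ class              {e} (size 1)  {r^1, r^6} (size 2)  {r^2, r^5} (size 2)  {r^3, r^4} (size 2)  {s, sr, ..., sr^6} (size 7)
  chi_1 (triv)               1             1                    1                    1                    1                          
  chi_2 (sign: r->1, s->-1)  1             1                    1                    1                    -1                         
  chi_3 (2d, j=1)            2             2*cos(2*pi/7)        -2*cos(3*pi/7)       -2*cos(pi/7)         0                          
  chi_4 (2d, j=2)            2             -2*cos(3*pi/7)       -2*cos(pi/7)         2*cos(2*pi/7)        0                          
  chi_5 (2d, j=3)            2             -2*cos(pi/7)         2*cos(2*pi/7)        -2*cos(3*pi/7)       0                          

Spot check: chi_4 (2d, j=2) on {r^2, r^5} = -2*cos(pi/7).

Reasoning: D_7 has order 2*7 = 14 with 5 conjugacy classes, hence 5 irreducibles. Sum of squared dims 1 + 1 + 4 + 4 + 4 = 14 = |G|. Linear characters come from the abelianisation; the 2-dimensional irreps have character r^k -> 2*cos(2*pi*j*k/7), reflections -> 0.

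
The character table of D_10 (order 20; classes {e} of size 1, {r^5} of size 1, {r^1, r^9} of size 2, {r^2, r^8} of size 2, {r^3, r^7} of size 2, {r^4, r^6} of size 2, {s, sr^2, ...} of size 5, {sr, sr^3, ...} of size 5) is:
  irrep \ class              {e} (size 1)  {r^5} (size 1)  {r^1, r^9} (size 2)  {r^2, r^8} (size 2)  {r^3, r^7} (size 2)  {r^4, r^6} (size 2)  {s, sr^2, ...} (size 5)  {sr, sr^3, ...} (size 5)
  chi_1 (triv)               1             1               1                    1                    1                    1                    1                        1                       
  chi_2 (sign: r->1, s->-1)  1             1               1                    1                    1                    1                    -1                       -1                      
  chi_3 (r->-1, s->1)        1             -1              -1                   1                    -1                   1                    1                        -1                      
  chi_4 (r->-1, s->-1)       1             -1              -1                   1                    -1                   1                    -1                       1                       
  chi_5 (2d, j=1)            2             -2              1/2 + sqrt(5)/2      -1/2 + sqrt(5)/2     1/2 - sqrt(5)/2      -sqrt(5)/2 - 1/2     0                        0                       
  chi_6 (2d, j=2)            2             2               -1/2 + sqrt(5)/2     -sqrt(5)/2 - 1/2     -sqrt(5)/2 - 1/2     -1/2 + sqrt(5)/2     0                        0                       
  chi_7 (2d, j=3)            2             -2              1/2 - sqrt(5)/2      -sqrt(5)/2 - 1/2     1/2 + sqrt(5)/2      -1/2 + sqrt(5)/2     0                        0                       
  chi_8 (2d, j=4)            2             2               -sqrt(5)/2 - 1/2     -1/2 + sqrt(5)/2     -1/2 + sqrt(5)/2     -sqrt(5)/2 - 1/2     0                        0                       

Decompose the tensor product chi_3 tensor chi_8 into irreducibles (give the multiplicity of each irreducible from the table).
chi_3 tensor chi_8 = chi_5 (all other irreducibles have multiplicity 0).

Proof sketch: The character of a tensor product is the pointwise product (chi_3 * chi_8)(C) = chi_3(C) * chi_8(C):
  {e}: (1)*(2), {r^5}: (-1)*(2), {r^1, r^9}: (-1)*(-sqrt(5)/2 - 1/2), {r^2, r^8}: (1)*(-1/2 + sqrt(5)/2), {r^3, r^7}: (-1)*(-1/2 + sqrt(5)/2), {r^4, r^6}: (1)*(-sqrt(5)/2 - 1/2), {s, sr^2, ...}: (1)*(0), {sr, sr^3, ...}: (-1)*(0)
so (chi_3 * chi_8) takes values
  {e} -> 2, {r^5} -> -2, {r^1, r^9} -> 1/2 + sqrt(5)/2, {r^2, r^8} -> -1/2 + sqrt(5)/2, {r^3, r^7} -> 1/2 - sqrt(5)/2, {r^4, r^6} -> -sqrt(5)/2 - 1/2, {s, sr^2, ...} -> 0, {sr, sr^3, ...} -> 0.
Now take the inner product of this character with each irreducible chi from the table, <chi_3*chi_8, chi> = (1/20) sum_C |C| (chi_3*chi_8)(C) conj(chi(C)):
  <chi_3*chi_8, chi_1> = (1/20)[1*(2)*conj(1) + 1*(-2)*conj(1) + 2*(1/2 + sqrt(5)/2)*conj(1) + 2*(-1/2 + sqrt(5)/2)*conj(1) + 2*(1/2 - sqrt(5)/2)*conj(1) + 2*(-sqrt(5)/2 - 1/2)*conj(1) + 5*(0)*conj(1) + 5*(0)*conj(1)]
      = (1/20)[(2) + (-2) + (1 + sqrt(5)) + (-1 + sqrt(5)) + (1 - sqrt(5)) + (-sqrt(5) - 1) + (0) + (0)] = 0/20 = 0
  <chi_3*chi_8, chi_2> = (1/20)[1*(2)*conj(1) + 1*(-2)*conj(1) + 2*(1/2 + sqrt(5)/2)*conj(1) + 2*(-1/2 + sqrt(5)/2)*conj(1) + 2*(1/2 - sqrt(5)/2)*conj(1) + 2*(-sqrt(5)/2 - 1/2)*conj(1) + 5*(0)*conj(-1) + 5*(0)*conj(-1)]
      = (1/20)[(2) + (-2) + (1 + sqrt(5)) + (-1 + sqrt(5)) + (1 - sqrt(5)) + (-sqrt(5) - 1) + (0) + (0)] = 0/20 = 0
  <chi_3*chi_8, chi_3> = (1/20)[1*(2)*conj(1) + 1*(-2)*conj(-1) + 2*(1/2 + sqrt(5)/2)*conj(-1) + 2*(-1/2 + sqrt(5)/2)*conj(1) + 2*(1/2 - sqrt(5)/2)*conj(-1) + 2*(-sqrt(5)/2 - 1/2)*conj(1) + 5*(0)*conj(1) + 5*(0)*conj(-1)]
      = (1/20)[(2) + (2) + (-sqrt(5) - 1) + (-1 + sqrt(5)) + (-1 + sqrt(5)) + (-sqrt(5) - 1) + (0) + (0)] = 0/20 = 0
  <chi_3*chi_8, chi_4> = (1/20)[1*(2)*conj(1) + 1*(-2)*conj(-1) + 2*(1/2 + sqrt(5)/2)*conj(-1) + 2*(-1/2 + sqrt(5)/2)*conj(1) + 2*(1/2 - sqrt(5)/2)*conj(-1) + 2*(-sqrt(5)/2 - 1/2)*conj(1) + 5*(0)*conj(-1) + 5*(0)*conj(1)]
      = (1/20)[(2) + (2) + (-sqrt(5) - 1) + (-1 + sqrt(5)) + (-1 + sqrt(5)) + (-sqrt(5) - 1) + (0) + (0)] = 0/20 = 0
  <chi_3*chi_8, chi_5> = (1/20)[1*(2)*conj(2) + 1*(-2)*conj(-2) + 2*(1/2 + sqrt(5)/2)*conj(1/2 + sqrt(5)/2) + 2*(-1/2 + sqrt(5)/2)*conj(-1/2 + sqrt(5)/2) + 2*(1/2 - sqrt(5)/2)*conj(1/2 - sqrt(5)/2) + 2*(-sqrt(5)/2 - 1/2)*conj(-sqrt(5)/2 - 1/2) + 5*(0)*conj(0) + 5*(0)*conj(0)]
      = (1/20)[(4) + (4) + (sqrt(5) + 3) + (3 - sqrt(5)) + (3 - sqrt(5)) + (sqrt(5) + 3) + (0) + (0)] = 20/20 = 1
  <chi_3*chi_8, chi_6> = (1/20)[1*(2)*conj(2) + 1*(-2)*conj(2) + 2*(1/2 + sqrt(5)/2)*conj(-1/2 + sqrt(5)/2) + 2*(-1/2 + sqrt(5)/2)*conj(-sqrt(5)/2 - 1/2) + 2*(1/2 - sqrt(5)/2)*conj(-sqrt(5)/2 - 1/2) + 2*(-sqrt(5)/2 - 1/2)*conj(-1/2 + sqrt(5)/2) + 5*(0)*conj(0) + 5*(0)*conj(0)]
      = (1/20)[(4) + (-4) + (2) + (-2) + (2) + (-2) + (0) + (0)] = 0/20 = 0
  <chi_3*chi_8, chi_7> = (1/20)[1*(2)*conj(2) + 1*(-2)*conj(-2) + 2*(1/2 + sqrt(5)/2)*conj(1/2 - sqrt(5)/2) + 2*(-1/2 + sqrt(5)/2)*conj(-sqrt(5)/2 - 1/2) + 2*(1/2 - sqrt(5)/2)*conj(1/2 + sqrt(5)/2) + 2*(-sqrt(5)/2 - 1/2)*conj(-1/2 + sqrt(5)/2) + 5*(0)*conj(0) + 5*(0)*conj(0)]
      = (1/20)[(4) + (4) + (-2) + (-2) + (-2) + (-2) + (0) + (0)] = 0/20 = 0
  <chi_3*chi_8, chi_8> = (1/20)[1*(2)*conj(2) + 1*(-2)*conj(2) + 2*(1/2 + sqrt(5)/2)*conj(-sqrt(5)/2 - 1/2) + 2*(-1/2 + sqrt(5)/2)*conj(-1/2 + sqrt(5)/2) + 2*(1/2 - sqrt(5)/2)*conj(-1/2 + sqrt(5)/2) + 2*(-sqrt(5)/2 - 1/2)*conj(-sqrt(5)/2 - 1/2) + 5*(0)*conj(0) + 5*(0)*conj(0)]
      = (1/20)[(4) + (-4) + (-3 - sqrt(5)) + (3 - sqrt(5)) + (-3 + sqrt(5)) + (sqrt(5) + 3) + (0) + (0)] = 0/20 = 0
Hence the multiplicities are chi_5: 1. Dimension check: dim(chi_3)*dim(chi_8) = 1*2 = 2 and sum (mult * dim) = 1*2 = 2.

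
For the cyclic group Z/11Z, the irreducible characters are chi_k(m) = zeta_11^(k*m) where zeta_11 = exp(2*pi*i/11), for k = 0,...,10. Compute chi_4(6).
chi_4(6) = zeta_11^24 = exp(4*I*pi/11)

Why: chi_4(6) = zeta_11^(4*6) = zeta_11^24. Since zeta_11^11 = 1, this equals zeta_11^2 = exp(2*pi*i*2/11) = exp(4*I*pi/11).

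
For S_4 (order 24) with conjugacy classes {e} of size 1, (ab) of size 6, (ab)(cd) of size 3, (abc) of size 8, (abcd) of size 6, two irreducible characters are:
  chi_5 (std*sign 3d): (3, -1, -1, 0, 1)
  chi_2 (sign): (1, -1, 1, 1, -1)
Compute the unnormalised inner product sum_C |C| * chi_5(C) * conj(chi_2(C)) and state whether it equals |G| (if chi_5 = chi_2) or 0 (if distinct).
Sum = 0; so <chi_5, chi_2> = 0 (distinct irreducibles are orthogonal).

Working: Compute term by term over conjugacy classes (|C| * chi_5(C) * conj(chi_2(C))):
  1*(3)*conj(1) + 6*(-1)*conj(-1) + 3*(-1)*conj(1) + 8*(0)*conj(1) + 6*(1)*conj(-1)
  = (3) + (6) + (-3) + (0) + (-6)
  = 0.
Dividing by |G| = 24 gives 0/24 = 0, matching the row-orthogonality relation <chi_5, chi_2> = [chi_5 = chi_2].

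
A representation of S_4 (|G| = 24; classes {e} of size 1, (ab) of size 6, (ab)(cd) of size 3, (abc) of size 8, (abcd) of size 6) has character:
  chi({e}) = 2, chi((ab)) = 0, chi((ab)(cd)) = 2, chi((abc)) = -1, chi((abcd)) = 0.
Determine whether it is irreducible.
Irreducible: <chi, chi> = 1.

Derivation: <chi, chi> = (1/|G|) sum_C |C| * |chi(C)|^2 = (1/24)[1*|2|^2 + 6*|0|^2 + 3*|2|^2 + 8*|-1|^2 + 6*|0|^2]
  = (1/24)[(4) + (0) + (12) + (8) + (0)] = 24/24 = 1.
A character is irreducible iff <chi, chi> = 1, so this representation is irreducible.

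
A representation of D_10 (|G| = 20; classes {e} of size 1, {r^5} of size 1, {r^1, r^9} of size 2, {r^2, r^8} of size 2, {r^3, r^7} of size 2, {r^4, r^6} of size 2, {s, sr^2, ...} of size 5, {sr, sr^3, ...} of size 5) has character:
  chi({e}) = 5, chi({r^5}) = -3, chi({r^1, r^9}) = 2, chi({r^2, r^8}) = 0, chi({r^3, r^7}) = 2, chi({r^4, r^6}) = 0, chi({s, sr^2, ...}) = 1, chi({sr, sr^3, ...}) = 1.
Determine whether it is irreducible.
Not irreducible (reducible): <chi, chi> = 3 > 1.

Details: <chi, chi> = (1/|G|) sum_C |C| * |chi(C)|^2 = (1/20)[1*|5|^2 + 1*|-3|^2 + 2*|2|^2 + 2*|0|^2 + 2*|2|^2 + 2*|0|^2 + 5*|1|^2 + 5*|1|^2]
  = (1/20)[(25) + (9) + (8) + (0) + (8) + (0) + (5) + (5)] = 60/20 = 3.
A character is irreducible iff <chi, chi> = 1, so this representation is reducible.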